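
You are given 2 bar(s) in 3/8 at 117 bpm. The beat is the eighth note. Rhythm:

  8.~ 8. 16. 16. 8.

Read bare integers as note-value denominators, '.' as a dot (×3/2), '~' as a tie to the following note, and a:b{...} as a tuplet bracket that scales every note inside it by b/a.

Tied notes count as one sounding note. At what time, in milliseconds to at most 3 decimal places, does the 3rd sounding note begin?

note 3 onset = 15/4b = 1923.077ms

1. 0.0ms @ 0 + 1538.462ms (3)
2. 1538.462ms @ 3 + 384.615ms (3/4)
3. 1923.077ms @ 15/4 + 384.615ms (3/4)
4. 2307.692ms @ 9/2 + 769.231ms (3/2)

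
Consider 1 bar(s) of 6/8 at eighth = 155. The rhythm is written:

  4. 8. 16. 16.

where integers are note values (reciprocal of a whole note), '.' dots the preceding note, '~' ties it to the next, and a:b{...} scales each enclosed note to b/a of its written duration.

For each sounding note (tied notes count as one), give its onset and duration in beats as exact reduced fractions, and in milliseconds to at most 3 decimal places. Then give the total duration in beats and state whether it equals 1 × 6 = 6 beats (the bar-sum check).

1) 0.0ms=0b +1161.29ms=3b
2) 1161.29ms=3b +580.645ms=3/2b
3) 1741.935ms=9/2b +290.323ms=3/4b
4) 2032.258ms=21/4b +290.323ms=3/4b
Σ=6b of 6 (155bpm 6/8) — PASS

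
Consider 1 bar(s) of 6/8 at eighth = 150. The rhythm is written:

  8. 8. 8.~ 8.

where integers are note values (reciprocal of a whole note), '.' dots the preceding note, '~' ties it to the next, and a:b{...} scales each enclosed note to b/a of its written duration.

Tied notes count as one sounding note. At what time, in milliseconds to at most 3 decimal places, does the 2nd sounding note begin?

1. 0.0ms @ 0 + 600.0ms (3/2)
2. 600.0ms @ 3/2 + 600.0ms (3/2)
3. 1200.0ms @ 3 + 1200.0ms (3)

note 2 onset = 3/2b = 600.0ms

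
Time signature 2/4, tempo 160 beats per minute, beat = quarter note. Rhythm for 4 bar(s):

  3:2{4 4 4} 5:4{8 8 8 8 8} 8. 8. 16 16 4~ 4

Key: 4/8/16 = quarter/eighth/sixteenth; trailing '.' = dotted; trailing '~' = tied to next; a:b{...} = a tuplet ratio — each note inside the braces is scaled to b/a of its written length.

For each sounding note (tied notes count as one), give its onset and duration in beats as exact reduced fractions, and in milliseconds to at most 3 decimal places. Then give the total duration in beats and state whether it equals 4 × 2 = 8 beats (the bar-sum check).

1) 0.0ms=0b +250.0ms=2/3b
2) 250.0ms=2/3b +250.0ms=2/3b
3) 500.0ms=4/3b +250.0ms=2/3b
4) 750.0ms=2b +150.0ms=2/5b
5) 900.0ms=12/5b +150.0ms=2/5b
6) 1050.0ms=14/5b +150.0ms=2/5b
7) 1200.0ms=16/5b +150.0ms=2/5b
8) 1350.0ms=18/5b +150.0ms=2/5b
9) 1500.0ms=4b +281.25ms=3/4b
10) 1781.25ms=19/4b +281.25ms=3/4b
11) 2062.5ms=11/2b +93.75ms=1/4b
12) 2156.25ms=23/4b +93.75ms=1/4b
13) 2250.0ms=6b +750.0ms=2b
Σ=8b of 8 (160bpm 2/4) — PASS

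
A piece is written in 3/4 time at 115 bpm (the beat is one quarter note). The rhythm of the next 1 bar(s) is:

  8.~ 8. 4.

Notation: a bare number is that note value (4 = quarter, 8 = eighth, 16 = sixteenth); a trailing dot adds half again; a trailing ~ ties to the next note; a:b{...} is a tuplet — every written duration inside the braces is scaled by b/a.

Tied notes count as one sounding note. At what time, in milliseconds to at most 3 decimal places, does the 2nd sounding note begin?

note 2 onset = 3/2b = 782.609ms

1. 0.0ms @ 0 + 782.609ms (3/2)
2. 782.609ms @ 3/2 + 782.609ms (3/2)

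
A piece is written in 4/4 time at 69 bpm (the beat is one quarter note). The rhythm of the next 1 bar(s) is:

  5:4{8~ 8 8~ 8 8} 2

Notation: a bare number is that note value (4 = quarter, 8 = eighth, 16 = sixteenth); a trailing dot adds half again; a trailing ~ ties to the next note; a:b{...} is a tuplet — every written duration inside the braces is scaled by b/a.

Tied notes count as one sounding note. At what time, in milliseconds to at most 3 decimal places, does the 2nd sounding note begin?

1. 0.0ms @ 0 + 695.652ms (4/5)
2. 695.652ms @ 4/5 + 695.652ms (4/5)
3. 1391.304ms @ 8/5 + 347.826ms (2/5)
4. 1739.13ms @ 2 + 1739.13ms (2)

note 2 onset = 4/5b = 695.652ms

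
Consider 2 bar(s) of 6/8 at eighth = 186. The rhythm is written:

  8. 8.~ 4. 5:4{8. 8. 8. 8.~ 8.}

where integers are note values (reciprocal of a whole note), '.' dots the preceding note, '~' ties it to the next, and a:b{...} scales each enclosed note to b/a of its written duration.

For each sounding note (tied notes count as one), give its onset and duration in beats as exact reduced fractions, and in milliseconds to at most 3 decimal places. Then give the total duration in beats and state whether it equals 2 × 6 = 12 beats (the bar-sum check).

1) 0.0ms=0b +483.871ms=3/2b
2) 483.871ms=3/2b +1451.613ms=9/2b
3) 1935.484ms=6b +387.097ms=6/5b
4) 2322.581ms=36/5b +387.097ms=6/5b
5) 2709.677ms=42/5b +387.097ms=6/5b
6) 3096.774ms=48/5b +774.194ms=12/5b
Σ=12b of 12 (186bpm 6/8) — PASS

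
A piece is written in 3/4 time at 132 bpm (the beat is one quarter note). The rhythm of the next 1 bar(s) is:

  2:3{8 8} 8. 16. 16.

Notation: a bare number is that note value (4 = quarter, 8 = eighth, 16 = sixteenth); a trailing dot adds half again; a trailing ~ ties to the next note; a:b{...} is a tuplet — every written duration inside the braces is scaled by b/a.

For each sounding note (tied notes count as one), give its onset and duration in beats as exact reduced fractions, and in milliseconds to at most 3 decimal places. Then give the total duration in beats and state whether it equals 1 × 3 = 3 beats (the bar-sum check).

1) 0.0ms=0b +340.909ms=3/4b
2) 340.909ms=3/4b +340.909ms=3/4b
3) 681.818ms=3/2b +340.909ms=3/4b
4) 1022.727ms=9/4b +170.455ms=3/8b
5) 1193.182ms=21/8b +170.455ms=3/8b
Σ=3b of 3 (132bpm 3/4) — PASS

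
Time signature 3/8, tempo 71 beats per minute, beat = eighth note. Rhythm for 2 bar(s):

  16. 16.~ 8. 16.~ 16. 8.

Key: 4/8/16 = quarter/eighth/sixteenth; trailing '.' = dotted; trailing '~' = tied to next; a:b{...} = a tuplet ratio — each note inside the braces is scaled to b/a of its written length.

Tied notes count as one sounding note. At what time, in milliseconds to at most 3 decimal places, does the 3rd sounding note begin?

note 3 onset = 3b = 2535.211ms

1. 0.0ms @ 0 + 633.803ms (3/4)
2. 633.803ms @ 3/4 + 1901.408ms (9/4)
3. 2535.211ms @ 3 + 1267.606ms (3/2)
4. 3802.817ms @ 9/2 + 1267.606ms (3/2)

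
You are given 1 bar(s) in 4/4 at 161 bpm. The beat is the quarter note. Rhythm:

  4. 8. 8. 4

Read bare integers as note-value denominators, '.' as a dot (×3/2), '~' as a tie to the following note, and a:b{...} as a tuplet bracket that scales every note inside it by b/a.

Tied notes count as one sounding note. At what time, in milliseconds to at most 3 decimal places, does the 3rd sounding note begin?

1. 0.0ms @ 0 + 559.006ms (3/2)
2. 559.006ms @ 3/2 + 279.503ms (3/4)
3. 838.509ms @ 9/4 + 279.503ms (3/4)
4. 1118.012ms @ 3 + 372.671ms (1)

note 3 onset = 9/4b = 838.509ms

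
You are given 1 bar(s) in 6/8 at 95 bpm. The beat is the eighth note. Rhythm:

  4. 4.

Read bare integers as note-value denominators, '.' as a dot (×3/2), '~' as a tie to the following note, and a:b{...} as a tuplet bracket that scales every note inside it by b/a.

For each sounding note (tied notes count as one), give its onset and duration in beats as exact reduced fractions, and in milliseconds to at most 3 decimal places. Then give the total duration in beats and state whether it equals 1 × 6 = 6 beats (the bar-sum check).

1) 0.0ms=0b +1894.737ms=3b
2) 1894.737ms=3b +1894.737ms=3b
Σ=6b of 6 (95bpm 6/8) — PASS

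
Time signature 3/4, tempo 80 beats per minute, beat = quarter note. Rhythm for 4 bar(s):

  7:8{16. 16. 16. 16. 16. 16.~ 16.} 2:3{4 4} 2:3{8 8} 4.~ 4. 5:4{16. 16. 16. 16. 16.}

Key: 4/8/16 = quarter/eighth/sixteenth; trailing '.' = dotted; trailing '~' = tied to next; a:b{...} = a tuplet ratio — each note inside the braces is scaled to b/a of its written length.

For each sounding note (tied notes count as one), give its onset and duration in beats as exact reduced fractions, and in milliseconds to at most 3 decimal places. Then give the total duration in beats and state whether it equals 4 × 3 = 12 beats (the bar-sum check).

1) 0.0ms=0b +321.429ms=3/7b
2) 321.429ms=3/7b +321.429ms=3/7b
3) 642.857ms=6/7b +321.429ms=3/7b
4) 964.286ms=9/7b +321.429ms=3/7b
5) 1285.714ms=12/7b +321.429ms=3/7b
6) 1607.143ms=15/7b +642.857ms=6/7b
7) 2250.0ms=3b +1125.0ms=3/2b
8) 3375.0ms=9/2b +1125.0ms=3/2b
9) 4500.0ms=6b +562.5ms=3/4b
10) 5062.5ms=27/4b +562.5ms=3/4b
11) 5625.0ms=15/2b +2250.0ms=3b
12) 7875.0ms=21/2b +225.0ms=3/10b
13) 8100.0ms=54/5b +225.0ms=3/10b
14) 8325.0ms=111/10b +225.0ms=3/10b
15) 8550.0ms=57/5b +225.0ms=3/10b
16) 8775.0ms=117/10b +225.0ms=3/10b
Σ=12b of 12 (80bpm 3/4) — PASS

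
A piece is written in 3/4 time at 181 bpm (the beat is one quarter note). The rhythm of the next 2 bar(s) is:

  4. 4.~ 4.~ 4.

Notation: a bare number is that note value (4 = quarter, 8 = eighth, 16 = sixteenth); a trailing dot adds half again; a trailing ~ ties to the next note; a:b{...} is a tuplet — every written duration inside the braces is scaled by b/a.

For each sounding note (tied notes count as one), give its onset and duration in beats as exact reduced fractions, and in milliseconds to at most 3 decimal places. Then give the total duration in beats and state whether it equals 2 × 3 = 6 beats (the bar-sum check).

1) 0.0ms=0b +497.238ms=3/2b
2) 497.238ms=3/2b +1491.713ms=9/2b
Σ=6b of 6 (181bpm 3/4) — PASS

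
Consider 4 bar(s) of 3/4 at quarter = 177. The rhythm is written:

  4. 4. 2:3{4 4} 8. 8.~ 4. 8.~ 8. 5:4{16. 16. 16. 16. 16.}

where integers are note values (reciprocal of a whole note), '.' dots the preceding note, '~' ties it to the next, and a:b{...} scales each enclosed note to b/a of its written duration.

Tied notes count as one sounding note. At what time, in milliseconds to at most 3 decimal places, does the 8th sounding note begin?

1. 0.0ms @ 0 + 508.475ms (3/2)
2. 508.475ms @ 3/2 + 508.475ms (3/2)
3. 1016.949ms @ 3 + 508.475ms (3/2)
4. 1525.424ms @ 9/2 + 508.475ms (3/2)
5. 2033.898ms @ 6 + 254.237ms (3/4)
6. 2288.136ms @ 27/4 + 762.712ms (9/4)
7. 3050.847ms @ 9 + 508.475ms (3/2)
8. 3559.322ms @ 21/2 + 101.695ms (3/10)
9. 3661.017ms @ 54/5 + 101.695ms (3/10)
10. 3762.712ms @ 111/10 + 101.695ms (3/10)
11. 3864.407ms @ 57/5 + 101.695ms (3/10)
12. 3966.102ms @ 117/10 + 101.695ms (3/10)

note 8 onset = 21/2b = 3559.322ms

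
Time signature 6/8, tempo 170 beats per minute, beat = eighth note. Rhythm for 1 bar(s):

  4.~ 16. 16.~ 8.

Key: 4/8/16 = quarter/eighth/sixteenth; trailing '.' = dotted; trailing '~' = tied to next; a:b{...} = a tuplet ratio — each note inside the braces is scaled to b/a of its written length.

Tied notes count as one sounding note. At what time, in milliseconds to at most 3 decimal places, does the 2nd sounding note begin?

1. 0.0ms @ 0 + 1323.529ms (15/4)
2. 1323.529ms @ 15/4 + 794.118ms (9/4)

note 2 onset = 15/4b = 1323.529ms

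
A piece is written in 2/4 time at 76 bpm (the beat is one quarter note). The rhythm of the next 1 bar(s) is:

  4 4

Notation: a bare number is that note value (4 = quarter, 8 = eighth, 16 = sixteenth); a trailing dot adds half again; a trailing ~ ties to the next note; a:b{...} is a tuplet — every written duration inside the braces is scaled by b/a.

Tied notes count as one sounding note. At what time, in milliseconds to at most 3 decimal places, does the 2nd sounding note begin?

1. 0.0ms @ 0 + 789.474ms (1)
2. 789.474ms @ 1 + 789.474ms (1)

note 2 onset = 1b = 789.474ms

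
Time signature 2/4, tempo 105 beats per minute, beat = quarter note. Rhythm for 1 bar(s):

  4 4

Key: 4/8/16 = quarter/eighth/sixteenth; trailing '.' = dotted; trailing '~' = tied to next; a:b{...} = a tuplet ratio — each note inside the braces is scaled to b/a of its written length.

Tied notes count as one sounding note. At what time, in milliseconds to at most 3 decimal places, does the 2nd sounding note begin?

1. 0.0ms @ 0 + 571.429ms (1)
2. 571.429ms @ 1 + 571.429ms (1)

note 2 onset = 1b = 571.429ms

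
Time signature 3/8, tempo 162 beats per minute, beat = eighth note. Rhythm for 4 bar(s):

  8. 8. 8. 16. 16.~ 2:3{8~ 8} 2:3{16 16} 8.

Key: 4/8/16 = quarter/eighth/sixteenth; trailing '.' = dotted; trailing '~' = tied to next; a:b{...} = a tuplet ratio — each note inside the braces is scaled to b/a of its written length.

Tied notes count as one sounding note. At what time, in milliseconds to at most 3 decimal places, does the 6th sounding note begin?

1. 0.0ms @ 0 + 555.556ms (3/2)
2. 555.556ms @ 3/2 + 555.556ms (3/2)
3. 1111.111ms @ 3 + 555.556ms (3/2)
4. 1666.667ms @ 9/2 + 277.778ms (3/4)
5. 1944.444ms @ 21/4 + 1388.889ms (15/4)
6. 3333.333ms @ 9 + 277.778ms (3/4)
7. 3611.111ms @ 39/4 + 277.778ms (3/4)
8. 3888.889ms @ 21/2 + 555.556ms (3/2)

note 6 onset = 9b = 3333.333ms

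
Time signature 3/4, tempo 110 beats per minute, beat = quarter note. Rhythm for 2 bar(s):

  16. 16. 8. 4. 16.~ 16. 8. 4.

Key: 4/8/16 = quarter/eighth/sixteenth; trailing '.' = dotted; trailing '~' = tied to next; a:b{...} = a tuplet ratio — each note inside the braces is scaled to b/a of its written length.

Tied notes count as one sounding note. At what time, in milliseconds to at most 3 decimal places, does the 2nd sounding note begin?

1. 0.0ms @ 0 + 204.545ms (3/8)
2. 204.545ms @ 3/8 + 204.545ms (3/8)
3. 409.091ms @ 3/4 + 409.091ms (3/4)
4. 818.182ms @ 3/2 + 818.182ms (3/2)
5. 1636.364ms @ 3 + 409.091ms (3/4)
6. 2045.455ms @ 15/4 + 409.091ms (3/4)
7. 2454.545ms @ 9/2 + 818.182ms (3/2)

note 2 onset = 3/8b = 204.545ms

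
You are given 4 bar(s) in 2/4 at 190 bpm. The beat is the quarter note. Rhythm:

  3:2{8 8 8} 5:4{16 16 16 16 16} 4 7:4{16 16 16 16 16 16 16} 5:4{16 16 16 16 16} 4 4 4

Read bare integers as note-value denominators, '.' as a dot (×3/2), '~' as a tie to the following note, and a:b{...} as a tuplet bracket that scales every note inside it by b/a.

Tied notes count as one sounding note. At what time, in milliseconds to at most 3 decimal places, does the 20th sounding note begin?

note 20 onset = 23/5b = 1452.632ms

1. 0.0ms @ 0 + 105.263ms (1/3)
2. 105.263ms @ 1/3 + 105.263ms (1/3)
3. 210.526ms @ 2/3 + 105.263ms (1/3)
4. 315.789ms @ 1 + 63.158ms (1/5)
5. 378.947ms @ 6/5 + 63.158ms (1/5)
6. 442.105ms @ 7/5 + 63.158ms (1/5)
7. 505.263ms @ 8/5 + 63.158ms (1/5)
8. 568.421ms @ 9/5 + 63.158ms (1/5)
9. 631.579ms @ 2 + 315.789ms (1)
10. 947.368ms @ 3 + 45.113ms (1/7)
11. 992.481ms @ 22/7 + 45.113ms (1/7)
12. 1037.594ms @ 23/7 + 45.113ms (1/7)
13. 1082.707ms @ 24/7 + 45.113ms (1/7)
14. 1127.82ms @ 25/7 + 45.113ms (1/7)
15. 1172.932ms @ 26/7 + 45.113ms (1/7)
16. 1218.045ms @ 27/7 + 45.113ms (1/7)
17. 1263.158ms @ 4 + 63.158ms (1/5)
18. 1326.316ms @ 21/5 + 63.158ms (1/5)
19. 1389.474ms @ 22/5 + 63.158ms (1/5)
20. 1452.632ms @ 23/5 + 63.158ms (1/5)
21. 1515.789ms @ 24/5 + 63.158ms (1/5)
22. 1578.947ms @ 5 + 315.789ms (1)
23. 1894.737ms @ 6 + 315.789ms (1)
24. 2210.526ms @ 7 + 315.789ms (1)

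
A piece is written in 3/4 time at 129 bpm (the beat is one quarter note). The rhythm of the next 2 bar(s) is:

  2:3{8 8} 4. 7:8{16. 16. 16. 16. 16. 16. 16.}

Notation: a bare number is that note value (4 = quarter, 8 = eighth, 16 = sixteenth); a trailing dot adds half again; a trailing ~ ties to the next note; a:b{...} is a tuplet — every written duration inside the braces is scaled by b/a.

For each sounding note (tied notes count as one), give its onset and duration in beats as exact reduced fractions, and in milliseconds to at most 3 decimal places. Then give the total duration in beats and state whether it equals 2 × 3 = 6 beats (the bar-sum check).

1) 0.0ms=0b +348.837ms=3/4b
2) 348.837ms=3/4b +348.837ms=3/4b
3) 697.674ms=3/2b +697.674ms=3/2b
4) 1395.349ms=3b +199.336ms=3/7b
5) 1594.684ms=24/7b +199.336ms=3/7b
6) 1794.02ms=27/7b +199.336ms=3/7b
7) 1993.355ms=30/7b +199.336ms=3/7b
8) 2192.691ms=33/7b +199.336ms=3/7b
9) 2392.027ms=36/7b +199.336ms=3/7b
10) 2591.362ms=39/7b +199.336ms=3/7b
Σ=6b of 6 (129bpm 3/4) — PASS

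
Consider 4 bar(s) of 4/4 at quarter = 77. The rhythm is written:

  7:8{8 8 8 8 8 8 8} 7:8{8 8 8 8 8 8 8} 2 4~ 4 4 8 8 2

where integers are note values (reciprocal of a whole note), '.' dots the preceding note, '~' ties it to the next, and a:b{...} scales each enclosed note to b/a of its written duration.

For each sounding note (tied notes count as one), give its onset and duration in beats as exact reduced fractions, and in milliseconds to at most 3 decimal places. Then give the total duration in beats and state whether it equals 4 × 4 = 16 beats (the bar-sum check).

1) 0.0ms=0b +445.269ms=4/7b
2) 445.269ms=4/7b +445.269ms=4/7b
3) 890.538ms=8/7b +445.269ms=4/7b
4) 1335.807ms=12/7b +445.269ms=4/7b
5) 1781.076ms=16/7b +445.269ms=4/7b
6) 2226.345ms=20/7b +445.269ms=4/7b
7) 2671.614ms=24/7b +445.269ms=4/7b
8) 3116.883ms=4b +445.269ms=4/7b
9) 3562.152ms=32/7b +445.269ms=4/7b
10) 4007.421ms=36/7b +445.269ms=4/7b
11) 4452.69ms=40/7b +445.269ms=4/7b
12) 4897.959ms=44/7b +445.269ms=4/7b
13) 5343.228ms=48/7b +445.269ms=4/7b
14) 5788.497ms=52/7b +445.269ms=4/7b
15) 6233.766ms=8b +1558.442ms=2b
16) 7792.208ms=10b +1558.442ms=2b
17) 9350.649ms=12b +779.221ms=1b
18) 10129.87ms=13b +389.61ms=1/2b
19) 10519.481ms=27/2b +389.61ms=1/2b
20) 10909.091ms=14b +1558.442ms=2b
Σ=16b of 16 (77bpm 4/4) — PASS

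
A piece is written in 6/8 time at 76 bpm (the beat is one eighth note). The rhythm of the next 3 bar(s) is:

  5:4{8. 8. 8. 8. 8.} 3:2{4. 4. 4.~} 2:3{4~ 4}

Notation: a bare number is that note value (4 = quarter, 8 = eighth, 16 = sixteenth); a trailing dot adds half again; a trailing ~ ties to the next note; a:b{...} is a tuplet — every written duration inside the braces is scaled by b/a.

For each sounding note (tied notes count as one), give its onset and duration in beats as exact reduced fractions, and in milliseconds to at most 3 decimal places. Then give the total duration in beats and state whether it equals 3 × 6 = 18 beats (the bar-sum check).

1) 0.0ms=0b +947.368ms=6/5b
2) 947.368ms=6/5b +947.368ms=6/5b
3) 1894.737ms=12/5b +947.368ms=6/5b
4) 2842.105ms=18/5b +947.368ms=6/5b
5) 3789.474ms=24/5b +947.368ms=6/5b
6) 4736.842ms=6b +1578.947ms=2b
7) 6315.789ms=8b +1578.947ms=2b
8) 7894.737ms=10b +6315.789ms=8b
Σ=18b of 18 (76bpm 6/8) — PASS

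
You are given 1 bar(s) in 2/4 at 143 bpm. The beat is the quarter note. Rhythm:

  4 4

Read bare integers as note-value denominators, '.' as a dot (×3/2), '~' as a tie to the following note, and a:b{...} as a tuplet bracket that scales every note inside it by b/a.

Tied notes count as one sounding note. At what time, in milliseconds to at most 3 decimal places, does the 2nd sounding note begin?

note 2 onset = 1b = 419.58ms

1. 0.0ms @ 0 + 419.58ms (1)
2. 419.58ms @ 1 + 419.58ms (1)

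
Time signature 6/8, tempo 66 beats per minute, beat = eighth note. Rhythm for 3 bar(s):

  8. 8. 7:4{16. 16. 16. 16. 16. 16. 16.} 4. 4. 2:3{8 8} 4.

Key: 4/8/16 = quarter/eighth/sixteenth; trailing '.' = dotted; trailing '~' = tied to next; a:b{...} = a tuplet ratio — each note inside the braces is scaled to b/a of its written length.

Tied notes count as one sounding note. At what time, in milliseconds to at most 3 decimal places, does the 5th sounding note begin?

note 5 onset = 27/7b = 3506.494ms

1. 0.0ms @ 0 + 1363.636ms (3/2)
2. 1363.636ms @ 3/2 + 1363.636ms (3/2)
3. 2727.273ms @ 3 + 389.61ms (3/7)
4. 3116.883ms @ 24/7 + 389.61ms (3/7)
5. 3506.494ms @ 27/7 + 389.61ms (3/7)
6. 3896.104ms @ 30/7 + 389.61ms (3/7)
7. 4285.714ms @ 33/7 + 389.61ms (3/7)
8. 4675.325ms @ 36/7 + 389.61ms (3/7)
9. 5064.935ms @ 39/7 + 389.61ms (3/7)
10. 5454.545ms @ 6 + 2727.273ms (3)
11. 8181.818ms @ 9 + 2727.273ms (3)
12. 10909.091ms @ 12 + 1363.636ms (3/2)
13. 12272.727ms @ 27/2 + 1363.636ms (3/2)
14. 13636.364ms @ 15 + 2727.273ms (3)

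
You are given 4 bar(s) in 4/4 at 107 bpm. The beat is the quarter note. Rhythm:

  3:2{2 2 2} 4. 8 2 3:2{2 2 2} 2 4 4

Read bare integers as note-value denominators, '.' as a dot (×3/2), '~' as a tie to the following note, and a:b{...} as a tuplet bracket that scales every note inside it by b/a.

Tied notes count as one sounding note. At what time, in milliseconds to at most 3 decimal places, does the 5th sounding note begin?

note 5 onset = 11/2b = 3084.112ms

1. 0.0ms @ 0 + 747.664ms (4/3)
2. 747.664ms @ 4/3 + 747.664ms (4/3)
3. 1495.327ms @ 8/3 + 747.664ms (4/3)
4. 2242.991ms @ 4 + 841.121ms (3/2)
5. 3084.112ms @ 11/2 + 280.374ms (1/2)
6. 3364.486ms @ 6 + 1121.495ms (2)
7. 4485.981ms @ 8 + 747.664ms (4/3)
8. 5233.645ms @ 28/3 + 747.664ms (4/3)
9. 5981.308ms @ 32/3 + 747.664ms (4/3)
10. 6728.972ms @ 12 + 1121.495ms (2)
11. 7850.467ms @ 14 + 560.748ms (1)
12. 8411.215ms @ 15 + 560.748ms (1)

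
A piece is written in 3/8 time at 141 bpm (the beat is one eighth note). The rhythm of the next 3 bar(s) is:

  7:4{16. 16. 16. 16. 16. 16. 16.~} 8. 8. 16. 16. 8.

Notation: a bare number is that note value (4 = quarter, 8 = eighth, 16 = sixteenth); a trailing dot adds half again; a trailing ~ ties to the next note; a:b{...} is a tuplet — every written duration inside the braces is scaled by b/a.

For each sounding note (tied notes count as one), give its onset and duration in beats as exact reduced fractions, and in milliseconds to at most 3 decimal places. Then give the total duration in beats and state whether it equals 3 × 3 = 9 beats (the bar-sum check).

1) 0.0ms=0b +182.371ms=3/7b
2) 182.371ms=3/7b +182.371ms=3/7b
3) 364.742ms=6/7b +182.371ms=3/7b
4) 547.112ms=9/7b +182.371ms=3/7b
5) 729.483ms=12/7b +182.371ms=3/7b
6) 911.854ms=15/7b +182.371ms=3/7b
7) 1094.225ms=18/7b +820.669ms=27/14b
8) 1914.894ms=9/2b +638.298ms=3/2b
9) 2553.191ms=6b +319.149ms=3/4b
10) 2872.34ms=27/4b +319.149ms=3/4b
11) 3191.489ms=15/2b +638.298ms=3/2b
Σ=9b of 9 (141bpm 3/8) — PASS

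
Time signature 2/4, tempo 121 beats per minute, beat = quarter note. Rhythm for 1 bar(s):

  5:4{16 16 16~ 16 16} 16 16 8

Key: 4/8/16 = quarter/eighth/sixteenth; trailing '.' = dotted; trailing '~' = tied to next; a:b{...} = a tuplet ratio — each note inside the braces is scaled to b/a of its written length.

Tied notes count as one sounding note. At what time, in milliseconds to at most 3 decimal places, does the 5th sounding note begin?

1. 0.0ms @ 0 + 99.174ms (1/5)
2. 99.174ms @ 1/5 + 99.174ms (1/5)
3. 198.347ms @ 2/5 + 198.347ms (2/5)
4. 396.694ms @ 4/5 + 99.174ms (1/5)
5. 495.868ms @ 1 + 123.967ms (1/4)
6. 619.835ms @ 5/4 + 123.967ms (1/4)
7. 743.802ms @ 3/2 + 247.934ms (1/2)

note 5 onset = 1b = 495.868ms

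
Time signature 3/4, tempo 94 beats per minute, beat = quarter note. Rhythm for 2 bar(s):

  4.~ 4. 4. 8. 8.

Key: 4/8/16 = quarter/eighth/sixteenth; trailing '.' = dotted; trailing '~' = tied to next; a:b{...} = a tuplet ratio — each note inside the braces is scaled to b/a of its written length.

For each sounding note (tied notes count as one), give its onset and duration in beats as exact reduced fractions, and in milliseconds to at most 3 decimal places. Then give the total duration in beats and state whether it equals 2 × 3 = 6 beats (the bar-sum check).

1) 0.0ms=0b +1914.894ms=3b
2) 1914.894ms=3b +957.447ms=3/2b
3) 2872.34ms=9/2b +478.723ms=3/4b
4) 3351.064ms=21/4b +478.723ms=3/4b
Σ=6b of 6 (94bpm 3/4) — PASS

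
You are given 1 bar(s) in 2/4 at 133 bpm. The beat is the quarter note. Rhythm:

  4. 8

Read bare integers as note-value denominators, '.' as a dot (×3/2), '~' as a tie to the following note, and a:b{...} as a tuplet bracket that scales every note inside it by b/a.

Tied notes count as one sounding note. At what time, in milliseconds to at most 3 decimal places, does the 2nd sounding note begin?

note 2 onset = 3/2b = 676.692ms

1. 0.0ms @ 0 + 676.692ms (3/2)
2. 676.692ms @ 3/2 + 225.564ms (1/2)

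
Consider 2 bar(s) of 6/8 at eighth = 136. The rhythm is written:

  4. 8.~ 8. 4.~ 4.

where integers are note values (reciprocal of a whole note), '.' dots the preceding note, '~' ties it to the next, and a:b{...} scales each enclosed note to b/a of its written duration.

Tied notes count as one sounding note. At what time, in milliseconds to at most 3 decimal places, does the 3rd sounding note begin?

1. 0.0ms @ 0 + 1323.529ms (3)
2. 1323.529ms @ 3 + 1323.529ms (3)
3. 2647.059ms @ 6 + 2647.059ms (6)

note 3 onset = 6b = 2647.059ms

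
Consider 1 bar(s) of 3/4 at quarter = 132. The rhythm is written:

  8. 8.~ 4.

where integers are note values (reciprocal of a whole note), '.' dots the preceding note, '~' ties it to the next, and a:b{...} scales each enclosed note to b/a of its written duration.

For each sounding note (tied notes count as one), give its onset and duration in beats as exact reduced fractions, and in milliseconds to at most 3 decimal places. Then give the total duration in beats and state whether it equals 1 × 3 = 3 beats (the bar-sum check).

1) 0.0ms=0b +340.909ms=3/4b
2) 340.909ms=3/4b +1022.727ms=9/4b
Σ=3b of 3 (132bpm 3/4) — PASS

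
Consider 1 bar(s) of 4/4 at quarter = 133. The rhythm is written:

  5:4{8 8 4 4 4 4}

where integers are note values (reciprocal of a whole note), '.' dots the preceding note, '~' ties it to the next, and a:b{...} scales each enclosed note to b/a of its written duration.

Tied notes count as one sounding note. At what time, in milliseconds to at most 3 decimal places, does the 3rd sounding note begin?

note 3 onset = 4/5b = 360.902ms

1. 0.0ms @ 0 + 180.451ms (2/5)
2. 180.451ms @ 2/5 + 180.451ms (2/5)
3. 360.902ms @ 4/5 + 360.902ms (4/5)
4. 721.805ms @ 8/5 + 360.902ms (4/5)
5. 1082.707ms @ 12/5 + 360.902ms (4/5)
6. 1443.609ms @ 16/5 + 360.902ms (4/5)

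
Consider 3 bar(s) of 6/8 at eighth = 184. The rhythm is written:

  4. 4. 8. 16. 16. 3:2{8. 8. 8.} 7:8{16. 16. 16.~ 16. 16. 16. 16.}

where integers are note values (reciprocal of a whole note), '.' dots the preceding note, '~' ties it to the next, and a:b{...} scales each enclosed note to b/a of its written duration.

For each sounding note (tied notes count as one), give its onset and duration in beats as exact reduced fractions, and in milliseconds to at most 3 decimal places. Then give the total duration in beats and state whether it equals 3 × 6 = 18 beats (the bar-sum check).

1) 0.0ms=0b +978.261ms=3b
2) 978.261ms=3b +978.261ms=3b
3) 1956.522ms=6b +489.13ms=3/2b
4) 2445.652ms=15/2b +244.565ms=3/4b
5) 2690.217ms=33/4b +244.565ms=3/4b
6) 2934.783ms=9b +326.087ms=1b
7) 3260.87ms=10b +326.087ms=1b
8) 3586.957ms=11b +326.087ms=1b
9) 3913.043ms=12b +279.503ms=6/7b
10) 4192.547ms=90/7b +279.503ms=6/7b
11) 4472.05ms=96/7b +559.006ms=12/7b
12) 5031.056ms=108/7b +279.503ms=6/7b
13) 5310.559ms=114/7b +279.503ms=6/7b
14) 5590.062ms=120/7b +279.503ms=6/7b
Σ=18b of 18 (184bpm 6/8) — PASS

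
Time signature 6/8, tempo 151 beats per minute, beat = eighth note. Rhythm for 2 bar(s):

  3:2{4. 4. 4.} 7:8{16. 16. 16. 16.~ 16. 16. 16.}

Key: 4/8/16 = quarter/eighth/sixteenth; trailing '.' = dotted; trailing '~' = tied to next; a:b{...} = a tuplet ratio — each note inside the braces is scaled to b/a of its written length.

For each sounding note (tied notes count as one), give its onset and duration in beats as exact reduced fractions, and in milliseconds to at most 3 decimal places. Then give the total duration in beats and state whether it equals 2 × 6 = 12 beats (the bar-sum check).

1) 0.0ms=0b +794.702ms=2b
2) 794.702ms=2b +794.702ms=2b
3) 1589.404ms=4b +794.702ms=2b
4) 2384.106ms=6b +340.587ms=6/7b
5) 2724.693ms=48/7b +340.587ms=6/7b
6) 3065.279ms=54/7b +340.587ms=6/7b
7) 3405.866ms=60/7b +681.173ms=12/7b
8) 4087.039ms=72/7b +340.587ms=6/7b
9) 4427.625ms=78/7b +340.587ms=6/7b
Σ=12b of 12 (151bpm 6/8) — PASS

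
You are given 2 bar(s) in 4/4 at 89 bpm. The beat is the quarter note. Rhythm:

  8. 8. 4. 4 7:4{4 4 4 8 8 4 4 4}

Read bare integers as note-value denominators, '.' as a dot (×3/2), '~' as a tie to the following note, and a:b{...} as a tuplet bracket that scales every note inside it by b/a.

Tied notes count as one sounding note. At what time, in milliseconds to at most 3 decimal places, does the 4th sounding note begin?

note 4 onset = 3b = 2022.472ms

1. 0.0ms @ 0 + 505.618ms (3/4)
2. 505.618ms @ 3/4 + 505.618ms (3/4)
3. 1011.236ms @ 3/2 + 1011.236ms (3/2)
4. 2022.472ms @ 3 + 674.157ms (1)
5. 2696.629ms @ 4 + 385.233ms (4/7)
6. 3081.862ms @ 32/7 + 385.233ms (4/7)
7. 3467.095ms @ 36/7 + 385.233ms (4/7)
8. 3852.327ms @ 40/7 + 192.616ms (2/7)
9. 4044.944ms @ 6 + 192.616ms (2/7)
10. 4237.56ms @ 44/7 + 385.233ms (4/7)
11. 4622.793ms @ 48/7 + 385.233ms (4/7)
12. 5008.026ms @ 52/7 + 385.233ms (4/7)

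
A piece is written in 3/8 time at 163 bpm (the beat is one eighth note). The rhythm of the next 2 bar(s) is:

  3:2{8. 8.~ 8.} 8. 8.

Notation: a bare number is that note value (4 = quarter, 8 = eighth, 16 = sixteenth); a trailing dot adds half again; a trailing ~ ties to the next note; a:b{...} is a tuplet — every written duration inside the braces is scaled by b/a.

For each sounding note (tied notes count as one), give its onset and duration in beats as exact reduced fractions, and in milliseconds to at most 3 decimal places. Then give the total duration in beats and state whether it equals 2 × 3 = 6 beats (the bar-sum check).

1) 0.0ms=0b +368.098ms=1b
2) 368.098ms=1b +736.196ms=2b
3) 1104.294ms=3b +552.147ms=3/2b
4) 1656.442ms=9/2b +552.147ms=3/2b
Σ=6b of 6 (163bpm 3/8) — PASS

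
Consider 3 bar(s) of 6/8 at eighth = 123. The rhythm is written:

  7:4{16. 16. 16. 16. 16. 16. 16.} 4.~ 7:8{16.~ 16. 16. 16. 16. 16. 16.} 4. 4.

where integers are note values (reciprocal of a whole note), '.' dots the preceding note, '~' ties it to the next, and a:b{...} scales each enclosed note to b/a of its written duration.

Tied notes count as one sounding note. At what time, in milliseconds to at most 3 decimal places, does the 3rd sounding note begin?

note 3 onset = 6/7b = 418.118ms

1. 0.0ms @ 0 + 209.059ms (3/7)
2. 209.059ms @ 3/7 + 209.059ms (3/7)
3. 418.118ms @ 6/7 + 209.059ms (3/7)
4. 627.178ms @ 9/7 + 209.059ms (3/7)
5. 836.237ms @ 12/7 + 209.059ms (3/7)
6. 1045.296ms @ 15/7 + 209.059ms (3/7)
7. 1254.355ms @ 18/7 + 209.059ms (3/7)
8. 1463.415ms @ 3 + 2299.652ms (33/7)
9. 3763.066ms @ 54/7 + 418.118ms (6/7)
10. 4181.185ms @ 60/7 + 418.118ms (6/7)
11. 4599.303ms @ 66/7 + 418.118ms (6/7)
12. 5017.422ms @ 72/7 + 418.118ms (6/7)
13. 5435.54ms @ 78/7 + 418.118ms (6/7)
14. 5853.659ms @ 12 + 1463.415ms (3)
15. 7317.073ms @ 15 + 1463.415ms (3)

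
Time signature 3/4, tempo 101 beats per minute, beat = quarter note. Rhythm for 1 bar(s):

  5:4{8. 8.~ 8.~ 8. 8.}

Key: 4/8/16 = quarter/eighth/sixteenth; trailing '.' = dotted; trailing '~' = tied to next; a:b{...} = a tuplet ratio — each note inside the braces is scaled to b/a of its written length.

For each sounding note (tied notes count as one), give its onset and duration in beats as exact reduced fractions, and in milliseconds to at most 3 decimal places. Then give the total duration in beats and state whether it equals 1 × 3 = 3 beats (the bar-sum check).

1) 0.0ms=0b +356.436ms=3/5b
2) 356.436ms=3/5b +1069.307ms=9/5b
3) 1425.743ms=12/5b +356.436ms=3/5b
Σ=3b of 3 (101bpm 3/4) — PASS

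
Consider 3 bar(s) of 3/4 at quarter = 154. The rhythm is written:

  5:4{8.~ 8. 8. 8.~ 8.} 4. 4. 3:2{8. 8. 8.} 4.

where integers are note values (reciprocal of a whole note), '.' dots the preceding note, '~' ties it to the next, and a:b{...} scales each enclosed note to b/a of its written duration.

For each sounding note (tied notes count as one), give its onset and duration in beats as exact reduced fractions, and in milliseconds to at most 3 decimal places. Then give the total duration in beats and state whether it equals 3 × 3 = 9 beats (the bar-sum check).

1) 0.0ms=0b +467.532ms=6/5b
2) 467.532ms=6/5b +233.766ms=3/5b
3) 701.299ms=9/5b +467.532ms=6/5b
4) 1168.831ms=3b +584.416ms=3/2b
5) 1753.247ms=9/2b +584.416ms=3/2b
6) 2337.662ms=6b +194.805ms=1/2b
7) 2532.468ms=13/2b +194.805ms=1/2b
8) 2727.273ms=7b +194.805ms=1/2b
9) 2922.078ms=15/2b +584.416ms=3/2b
Σ=9b of 9 (154bpm 3/4) — PASS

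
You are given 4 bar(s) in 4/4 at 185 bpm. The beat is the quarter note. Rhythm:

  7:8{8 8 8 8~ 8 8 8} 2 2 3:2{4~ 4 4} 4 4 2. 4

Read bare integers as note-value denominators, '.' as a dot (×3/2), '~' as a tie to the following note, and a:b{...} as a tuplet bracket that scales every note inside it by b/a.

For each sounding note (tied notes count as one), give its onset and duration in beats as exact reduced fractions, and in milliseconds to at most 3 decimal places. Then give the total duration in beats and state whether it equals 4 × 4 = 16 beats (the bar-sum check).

1) 0.0ms=0b +185.328ms=4/7b
2) 185.328ms=4/7b +185.328ms=4/7b
3) 370.656ms=8/7b +185.328ms=4/7b
4) 555.985ms=12/7b +370.656ms=8/7b
5) 926.641ms=20/7b +185.328ms=4/7b
6) 1111.969ms=24/7b +185.328ms=4/7b
7) 1297.297ms=4b +648.649ms=2b
8) 1945.946ms=6b +648.649ms=2b
9) 2594.595ms=8b +432.432ms=4/3b
10) 3027.027ms=28/3b +216.216ms=2/3b
11) 3243.243ms=10b +324.324ms=1b
12) 3567.568ms=11b +324.324ms=1b
13) 3891.892ms=12b +972.973ms=3b
14) 4864.865ms=15b +324.324ms=1b
Σ=16b of 16 (185bpm 4/4) — PASS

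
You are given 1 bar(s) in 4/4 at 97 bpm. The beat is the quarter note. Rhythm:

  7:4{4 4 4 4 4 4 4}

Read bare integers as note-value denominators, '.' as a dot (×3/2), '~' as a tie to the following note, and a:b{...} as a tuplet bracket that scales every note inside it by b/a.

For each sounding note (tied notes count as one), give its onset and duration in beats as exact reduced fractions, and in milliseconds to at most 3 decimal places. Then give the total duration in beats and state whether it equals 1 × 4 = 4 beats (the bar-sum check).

1) 0.0ms=0b +353.461ms=4/7b
2) 353.461ms=4/7b +353.461ms=4/7b
3) 706.922ms=8/7b +353.461ms=4/7b
4) 1060.383ms=12/7b +353.461ms=4/7b
5) 1413.844ms=16/7b +353.461ms=4/7b
6) 1767.305ms=20/7b +353.461ms=4/7b
7) 2120.766ms=24/7b +353.461ms=4/7b
Σ=4b of 4 (97bpm 4/4) — PASS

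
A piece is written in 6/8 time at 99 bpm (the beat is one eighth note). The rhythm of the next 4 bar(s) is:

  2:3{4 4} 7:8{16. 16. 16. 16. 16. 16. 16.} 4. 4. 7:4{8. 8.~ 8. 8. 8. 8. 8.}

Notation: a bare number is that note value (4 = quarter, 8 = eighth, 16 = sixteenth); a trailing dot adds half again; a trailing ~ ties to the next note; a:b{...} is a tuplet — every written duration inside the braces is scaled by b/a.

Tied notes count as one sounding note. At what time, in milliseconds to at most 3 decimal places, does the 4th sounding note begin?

1. 0.0ms @ 0 + 1818.182ms (3)
2. 1818.182ms @ 3 + 1818.182ms (3)
3. 3636.364ms @ 6 + 519.481ms (6/7)
4. 4155.844ms @ 48/7 + 519.481ms (6/7)
5. 4675.325ms @ 54/7 + 519.481ms (6/7)
6. 5194.805ms @ 60/7 + 519.481ms (6/7)
7. 5714.286ms @ 66/7 + 519.481ms (6/7)
8. 6233.766ms @ 72/7 + 519.481ms (6/7)
9. 6753.247ms @ 78/7 + 519.481ms (6/7)
10. 7272.727ms @ 12 + 1818.182ms (3)
11. 9090.909ms @ 15 + 1818.182ms (3)
12. 10909.091ms @ 18 + 519.481ms (6/7)
13. 11428.571ms @ 132/7 + 1038.961ms (12/7)
14. 12467.532ms @ 144/7 + 519.481ms (6/7)
15. 12987.013ms @ 150/7 + 519.481ms (6/7)
16. 13506.494ms @ 156/7 + 519.481ms (6/7)
17. 14025.974ms @ 162/7 + 519.481ms (6/7)

note 4 onset = 48/7b = 4155.844ms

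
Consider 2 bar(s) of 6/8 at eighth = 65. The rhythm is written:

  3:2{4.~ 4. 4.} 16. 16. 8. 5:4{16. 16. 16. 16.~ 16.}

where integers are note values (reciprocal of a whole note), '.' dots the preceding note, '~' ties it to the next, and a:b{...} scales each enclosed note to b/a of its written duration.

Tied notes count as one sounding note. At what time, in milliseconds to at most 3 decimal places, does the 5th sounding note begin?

note 5 onset = 15/2b = 6923.077ms

1. 0.0ms @ 0 + 3692.308ms (4)
2. 3692.308ms @ 4 + 1846.154ms (2)
3. 5538.462ms @ 6 + 692.308ms (3/4)
4. 6230.769ms @ 27/4 + 692.308ms (3/4)
5. 6923.077ms @ 15/2 + 1384.615ms (3/2)
6. 8307.692ms @ 9 + 553.846ms (3/5)
7. 8861.538ms @ 48/5 + 553.846ms (3/5)
8. 9415.385ms @ 51/5 + 553.846ms (3/5)
9. 9969.231ms @ 54/5 + 1107.692ms (6/5)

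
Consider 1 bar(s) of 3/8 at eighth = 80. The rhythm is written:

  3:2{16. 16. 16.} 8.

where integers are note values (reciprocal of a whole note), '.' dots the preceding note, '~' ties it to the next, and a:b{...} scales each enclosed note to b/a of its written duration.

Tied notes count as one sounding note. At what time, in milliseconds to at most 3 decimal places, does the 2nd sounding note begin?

note 2 onset = 1/2b = 375.0ms

1. 0.0ms @ 0 + 375.0ms (1/2)
2. 375.0ms @ 1/2 + 375.0ms (1/2)
3. 750.0ms @ 1 + 375.0ms (1/2)
4. 1125.0ms @ 3/2 + 1125.0ms (3/2)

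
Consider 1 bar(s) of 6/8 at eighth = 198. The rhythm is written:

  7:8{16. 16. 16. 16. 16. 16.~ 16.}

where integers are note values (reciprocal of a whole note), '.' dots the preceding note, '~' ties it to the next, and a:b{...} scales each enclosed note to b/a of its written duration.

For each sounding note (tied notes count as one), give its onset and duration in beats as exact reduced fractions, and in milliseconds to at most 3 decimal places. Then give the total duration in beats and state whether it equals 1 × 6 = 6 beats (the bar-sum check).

1) 0.0ms=0b +259.74ms=6/7b
2) 259.74ms=6/7b +259.74ms=6/7b
3) 519.481ms=12/7b +259.74ms=6/7b
4) 779.221ms=18/7b +259.74ms=6/7b
5) 1038.961ms=24/7b +259.74ms=6/7b
6) 1298.701ms=30/7b +519.481ms=12/7b
Σ=6b of 6 (198bpm 6/8) — PASS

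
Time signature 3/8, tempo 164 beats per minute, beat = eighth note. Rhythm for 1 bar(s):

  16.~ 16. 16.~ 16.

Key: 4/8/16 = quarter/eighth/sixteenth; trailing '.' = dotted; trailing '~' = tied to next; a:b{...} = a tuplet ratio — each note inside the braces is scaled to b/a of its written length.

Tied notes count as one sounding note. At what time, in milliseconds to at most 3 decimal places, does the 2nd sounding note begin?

note 2 onset = 3/2b = 548.78ms

1. 0.0ms @ 0 + 548.78ms (3/2)
2. 548.78ms @ 3/2 + 548.78ms (3/2)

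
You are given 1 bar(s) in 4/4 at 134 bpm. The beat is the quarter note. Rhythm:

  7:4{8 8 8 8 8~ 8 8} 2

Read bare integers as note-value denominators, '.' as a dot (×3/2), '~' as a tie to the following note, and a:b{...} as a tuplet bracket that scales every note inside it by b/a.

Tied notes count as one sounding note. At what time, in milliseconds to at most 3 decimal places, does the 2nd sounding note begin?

note 2 onset = 2/7b = 127.932ms

1. 0.0ms @ 0 + 127.932ms (2/7)
2. 127.932ms @ 2/7 + 127.932ms (2/7)
3. 255.864ms @ 4/7 + 127.932ms (2/7)
4. 383.795ms @ 6/7 + 127.932ms (2/7)
5. 511.727ms @ 8/7 + 255.864ms (4/7)
6. 767.591ms @ 12/7 + 127.932ms (2/7)
7. 895.522ms @ 2 + 895.522ms (2)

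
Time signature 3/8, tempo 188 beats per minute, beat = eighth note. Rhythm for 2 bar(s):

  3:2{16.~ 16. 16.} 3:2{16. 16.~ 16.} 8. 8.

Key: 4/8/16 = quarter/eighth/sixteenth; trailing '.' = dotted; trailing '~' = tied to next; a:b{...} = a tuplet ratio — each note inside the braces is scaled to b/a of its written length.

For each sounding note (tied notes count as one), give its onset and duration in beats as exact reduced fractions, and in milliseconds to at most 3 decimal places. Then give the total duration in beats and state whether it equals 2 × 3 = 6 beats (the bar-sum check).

1) 0.0ms=0b +319.149ms=1b
2) 319.149ms=1b +159.574ms=1/2b
3) 478.723ms=3/2b +159.574ms=1/2b
4) 638.298ms=2b +319.149ms=1b
5) 957.447ms=3b +478.723ms=3/2b
6) 1436.17ms=9/2b +478.723ms=3/2b
Σ=6b of 6 (188bpm 3/8) — PASS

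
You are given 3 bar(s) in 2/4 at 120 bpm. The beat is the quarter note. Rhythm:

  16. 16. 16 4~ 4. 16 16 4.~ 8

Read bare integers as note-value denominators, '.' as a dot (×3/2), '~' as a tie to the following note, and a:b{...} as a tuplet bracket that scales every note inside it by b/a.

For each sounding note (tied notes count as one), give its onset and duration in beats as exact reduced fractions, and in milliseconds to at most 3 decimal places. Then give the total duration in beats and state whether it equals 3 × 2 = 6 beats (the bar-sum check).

1) 0.0ms=0b +187.5ms=3/8b
2) 187.5ms=3/8b +187.5ms=3/8b
3) 375.0ms=3/4b +125.0ms=1/4b
4) 500.0ms=1b +1250.0ms=5/2b
5) 1750.0ms=7/2b +125.0ms=1/4b
6) 1875.0ms=15/4b +125.0ms=1/4b
7) 2000.0ms=4b +1000.0ms=2b
Σ=6b of 6 (120bpm 2/4) — PASS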